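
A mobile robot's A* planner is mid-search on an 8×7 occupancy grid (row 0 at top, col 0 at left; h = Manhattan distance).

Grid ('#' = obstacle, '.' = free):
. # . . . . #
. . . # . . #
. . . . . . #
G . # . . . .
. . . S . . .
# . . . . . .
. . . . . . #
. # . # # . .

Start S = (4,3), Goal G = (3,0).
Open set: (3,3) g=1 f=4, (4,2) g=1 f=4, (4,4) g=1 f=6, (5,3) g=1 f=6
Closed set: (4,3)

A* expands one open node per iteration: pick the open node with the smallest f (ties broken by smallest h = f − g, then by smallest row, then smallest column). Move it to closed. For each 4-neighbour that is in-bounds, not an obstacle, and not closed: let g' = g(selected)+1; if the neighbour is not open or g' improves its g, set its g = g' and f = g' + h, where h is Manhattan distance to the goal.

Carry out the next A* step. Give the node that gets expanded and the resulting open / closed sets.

step 1: expand (3,3) (f=4, h=3) → closed; open now [(2,3) g=2 f=6, (3,4) g=2 f=6, (4,2) g=1 f=4, (4,4) g=1 f=6, (5,3) g=1 f=6]

expanded=(3,3); open=[(2,3) g=2 f=6, (3,4) g=2 f=6, (4,2) g=1 f=4, (4,4) g=1 f=6, (5,3) g=1 f=6]; closed=[(3,3), (4,3)]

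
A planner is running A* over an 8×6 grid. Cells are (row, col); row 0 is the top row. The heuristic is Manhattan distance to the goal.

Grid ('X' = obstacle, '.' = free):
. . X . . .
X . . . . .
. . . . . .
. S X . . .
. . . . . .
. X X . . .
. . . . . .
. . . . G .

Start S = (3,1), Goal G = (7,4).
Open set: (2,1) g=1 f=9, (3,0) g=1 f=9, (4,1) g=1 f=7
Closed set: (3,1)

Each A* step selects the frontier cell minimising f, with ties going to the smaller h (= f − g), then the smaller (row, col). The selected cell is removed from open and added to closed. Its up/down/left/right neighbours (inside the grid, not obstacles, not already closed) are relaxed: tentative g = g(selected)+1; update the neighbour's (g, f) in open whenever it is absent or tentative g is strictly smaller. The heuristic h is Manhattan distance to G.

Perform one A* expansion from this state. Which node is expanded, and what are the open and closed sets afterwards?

step 1: expand (4,1) (f=7, h=6) → closed; open now [(2,1) g=1 f=9, (3,0) g=1 f=9, (4,0) g=2 f=9, (4,2) g=2 f=7]

expanded=(4,1); open=[(2,1) g=1 f=9, (3,0) g=1 f=9, (4,0) g=2 f=9, (4,2) g=2 f=7]; closed=[(3,1), (4,1)]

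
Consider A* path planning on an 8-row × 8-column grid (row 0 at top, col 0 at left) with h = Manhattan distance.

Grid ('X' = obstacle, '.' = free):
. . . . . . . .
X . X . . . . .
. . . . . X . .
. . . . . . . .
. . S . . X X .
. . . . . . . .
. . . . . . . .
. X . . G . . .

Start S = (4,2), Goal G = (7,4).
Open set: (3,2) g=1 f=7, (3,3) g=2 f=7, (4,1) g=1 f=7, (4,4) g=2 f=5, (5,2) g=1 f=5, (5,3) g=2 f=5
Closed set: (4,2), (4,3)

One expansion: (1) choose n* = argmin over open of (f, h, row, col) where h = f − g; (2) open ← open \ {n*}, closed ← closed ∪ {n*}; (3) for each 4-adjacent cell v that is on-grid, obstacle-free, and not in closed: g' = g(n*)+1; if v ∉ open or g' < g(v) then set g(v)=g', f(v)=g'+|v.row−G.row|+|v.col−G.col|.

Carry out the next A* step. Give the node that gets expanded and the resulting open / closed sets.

step 1: expand (4,4) (f=5, h=3) → closed; open now [(3,2) g=1 f=7, (3,3) g=2 f=7, (3,4) g=3 f=7, (4,1) g=1 f=7, (5,2) g=1 f=5, (5,3) g=2 f=5, (5,4) g=3 f=5]

expanded=(4,4); open=[(3,2) g=1 f=7, (3,3) g=2 f=7, (3,4) g=3 f=7, (4,1) g=1 f=7, (5,2) g=1 f=5, (5,3) g=2 f=5, (5,4) g=3 f=5]; closed=[(4,2), (4,3), (4,4)]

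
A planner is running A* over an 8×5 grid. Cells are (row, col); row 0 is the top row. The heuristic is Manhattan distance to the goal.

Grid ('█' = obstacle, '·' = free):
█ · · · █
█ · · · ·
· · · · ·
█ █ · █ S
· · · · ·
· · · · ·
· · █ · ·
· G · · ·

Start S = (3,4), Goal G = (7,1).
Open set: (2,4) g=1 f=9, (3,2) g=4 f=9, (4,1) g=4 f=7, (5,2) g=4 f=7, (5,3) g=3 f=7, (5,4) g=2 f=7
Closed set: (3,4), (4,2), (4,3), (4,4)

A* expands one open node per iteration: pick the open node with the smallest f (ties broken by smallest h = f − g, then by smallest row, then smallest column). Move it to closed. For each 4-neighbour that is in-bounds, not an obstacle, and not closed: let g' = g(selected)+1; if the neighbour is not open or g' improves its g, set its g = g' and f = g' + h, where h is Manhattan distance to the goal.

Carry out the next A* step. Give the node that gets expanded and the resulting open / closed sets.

expanded=(4,1); open=[(2,4) g=1 f=9, (3,2) g=4 f=9, (4,0) g=5 f=9, (5,1) g=5 f=7, (5,2) g=4 f=7, (5,3) g=3 f=7, (5,4) g=2 f=7]; closed=[(3,4), (4,1), (4,2), (4,3), (4,4)]

step 1: expand (4,1) (f=7, h=3) → closed; open now [(2,4) g=1 f=9, (3,2) g=4 f=9, (4,0) g=5 f=9, (5,1) g=5 f=7, (5,2) g=4 f=7, (5,3) g=3 f=7, (5,4) g=2 f=7]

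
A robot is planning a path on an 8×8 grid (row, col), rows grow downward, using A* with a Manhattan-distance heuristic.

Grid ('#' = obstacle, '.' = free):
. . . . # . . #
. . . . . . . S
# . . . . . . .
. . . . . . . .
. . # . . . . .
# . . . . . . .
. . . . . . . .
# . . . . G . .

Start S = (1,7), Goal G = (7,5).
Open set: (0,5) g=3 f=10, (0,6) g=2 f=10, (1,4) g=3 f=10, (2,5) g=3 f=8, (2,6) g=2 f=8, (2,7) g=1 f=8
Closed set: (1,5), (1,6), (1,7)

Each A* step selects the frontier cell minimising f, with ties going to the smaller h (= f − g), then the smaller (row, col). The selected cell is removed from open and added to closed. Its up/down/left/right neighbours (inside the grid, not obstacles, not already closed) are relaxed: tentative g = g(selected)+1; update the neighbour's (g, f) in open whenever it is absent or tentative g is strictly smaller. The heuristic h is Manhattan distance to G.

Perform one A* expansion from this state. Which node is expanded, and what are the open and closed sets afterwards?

step 1: expand (2,5) (f=8, h=5) → closed; open now [(0,5) g=3 f=10, (0,6) g=2 f=10, (1,4) g=3 f=10, (2,4) g=4 f=10, (2,6) g=2 f=8, (2,7) g=1 f=8, (3,5) g=4 f=8]

expanded=(2,5); open=[(0,5) g=3 f=10, (0,6) g=2 f=10, (1,4) g=3 f=10, (2,4) g=4 f=10, (2,6) g=2 f=8, (2,7) g=1 f=8, (3,5) g=4 f=8]; closed=[(1,5), (1,6), (1,7), (2,5)]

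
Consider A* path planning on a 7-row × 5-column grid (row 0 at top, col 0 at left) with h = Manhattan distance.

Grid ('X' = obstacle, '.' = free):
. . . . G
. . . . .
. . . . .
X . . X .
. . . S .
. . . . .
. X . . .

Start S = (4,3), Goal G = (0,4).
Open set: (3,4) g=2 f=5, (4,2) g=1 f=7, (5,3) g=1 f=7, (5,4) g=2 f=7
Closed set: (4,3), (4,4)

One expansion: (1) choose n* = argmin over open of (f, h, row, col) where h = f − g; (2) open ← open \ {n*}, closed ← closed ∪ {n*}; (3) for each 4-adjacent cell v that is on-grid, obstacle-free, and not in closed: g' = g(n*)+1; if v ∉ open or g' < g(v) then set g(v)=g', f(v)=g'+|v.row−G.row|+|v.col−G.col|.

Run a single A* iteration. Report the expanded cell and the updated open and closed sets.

expanded=(3,4); open=[(2,4) g=3 f=5, (4,2) g=1 f=7, (5,3) g=1 f=7, (5,4) g=2 f=7]; closed=[(3,4), (4,3), (4,4)]

step 1: expand (3,4) (f=5, h=3) → closed; open now [(2,4) g=3 f=5, (4,2) g=1 f=7, (5,3) g=1 f=7, (5,4) g=2 f=7]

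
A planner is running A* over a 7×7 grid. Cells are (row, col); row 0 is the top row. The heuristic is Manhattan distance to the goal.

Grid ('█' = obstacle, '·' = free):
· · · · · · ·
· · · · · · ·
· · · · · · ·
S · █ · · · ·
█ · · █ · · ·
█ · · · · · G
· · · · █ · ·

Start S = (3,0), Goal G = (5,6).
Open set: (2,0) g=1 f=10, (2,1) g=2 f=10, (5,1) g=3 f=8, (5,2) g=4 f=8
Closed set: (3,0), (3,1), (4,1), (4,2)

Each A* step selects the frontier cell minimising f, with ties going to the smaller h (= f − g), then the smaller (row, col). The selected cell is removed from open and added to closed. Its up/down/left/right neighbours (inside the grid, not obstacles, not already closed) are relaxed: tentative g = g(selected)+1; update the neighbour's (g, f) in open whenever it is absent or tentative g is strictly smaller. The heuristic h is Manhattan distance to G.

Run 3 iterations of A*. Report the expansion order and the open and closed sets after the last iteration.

order=[(5,2) → (5,3) → (5,4)]; open=[(2,0) g=1 f=10, (2,1) g=2 f=10, (4,4) g=7 f=10, (5,1) g=3 f=8, (5,5) g=7 f=8, (6,2) g=5 f=10, (6,3) g=6 f=10]; closed=[(3,0), (3,1), (4,1), (4,2), (5,2), (5,3), (5,4)]

step 1: expand (5,2) (f=8, h=4) → closed; open now [(2,0) g=1 f=10, (2,1) g=2 f=10, (5,1) g=3 f=8, (5,3) g=5 f=8, (6,2) g=5 f=10]
step 2: expand (5,3) (f=8, h=3) → closed; open now [(2,0) g=1 f=10, (2,1) g=2 f=10, (5,1) g=3 f=8, (5,4) g=6 f=8, (6,2) g=5 f=10, (6,3) g=6 f=10]
step 3: expand (5,4) (f=8, h=2) → closed; open now [(2,0) g=1 f=10, (2,1) g=2 f=10, (4,4) g=7 f=10, (5,1) g=3 f=8, (5,5) g=7 f=8, (6,2) g=5 f=10, (6,3) g=6 f=10]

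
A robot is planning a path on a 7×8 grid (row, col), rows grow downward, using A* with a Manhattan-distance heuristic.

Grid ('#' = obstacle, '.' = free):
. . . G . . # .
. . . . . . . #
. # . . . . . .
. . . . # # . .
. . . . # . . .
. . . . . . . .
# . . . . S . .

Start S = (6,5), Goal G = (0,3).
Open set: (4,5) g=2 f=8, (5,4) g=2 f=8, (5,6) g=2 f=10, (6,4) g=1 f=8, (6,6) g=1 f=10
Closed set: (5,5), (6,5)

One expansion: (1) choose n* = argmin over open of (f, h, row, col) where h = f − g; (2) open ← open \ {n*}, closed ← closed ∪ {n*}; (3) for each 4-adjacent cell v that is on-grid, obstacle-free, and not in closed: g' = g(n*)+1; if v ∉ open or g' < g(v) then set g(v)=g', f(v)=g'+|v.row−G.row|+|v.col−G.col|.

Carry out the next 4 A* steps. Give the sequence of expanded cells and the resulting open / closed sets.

step 1: expand (4,5) (f=8, h=6) → closed; open now [(4,6) g=3 f=10, (5,4) g=2 f=8, (5,6) g=2 f=10, (6,4) g=1 f=8, (6,6) g=1 f=10]
step 2: expand (5,4) (f=8, h=6) → closed; open now [(4,6) g=3 f=10, (5,3) g=3 f=8, (5,6) g=2 f=10, (6,4) g=1 f=8, (6,6) g=1 f=10]
step 3: expand (5,3) (f=8, h=5) → closed; open now [(4,3) g=4 f=8, (4,6) g=3 f=10, (5,2) g=4 f=10, (5,6) g=2 f=10, (6,3) g=4 f=10, (6,4) g=1 f=8, (6,6) g=1 f=10]
step 4: expand (4,3) (f=8, h=4) → closed; open now [(3,3) g=5 f=8, (4,2) g=5 f=10, (4,6) g=3 f=10, (5,2) g=4 f=10, (5,6) g=2 f=10, (6,3) g=4 f=10, (6,4) g=1 f=8, (6,6) g=1 f=10]

order=[(4,5) → (5,4) → (5,3) → (4,3)]; open=[(3,3) g=5 f=8, (4,2) g=5 f=10, (4,6) g=3 f=10, (5,2) g=4 f=10, (5,6) g=2 f=10, (6,3) g=4 f=10, (6,4) g=1 f=8, (6,6) g=1 f=10]; closed=[(4,3), (4,5), (5,3), (5,4), (5,5), (6,5)]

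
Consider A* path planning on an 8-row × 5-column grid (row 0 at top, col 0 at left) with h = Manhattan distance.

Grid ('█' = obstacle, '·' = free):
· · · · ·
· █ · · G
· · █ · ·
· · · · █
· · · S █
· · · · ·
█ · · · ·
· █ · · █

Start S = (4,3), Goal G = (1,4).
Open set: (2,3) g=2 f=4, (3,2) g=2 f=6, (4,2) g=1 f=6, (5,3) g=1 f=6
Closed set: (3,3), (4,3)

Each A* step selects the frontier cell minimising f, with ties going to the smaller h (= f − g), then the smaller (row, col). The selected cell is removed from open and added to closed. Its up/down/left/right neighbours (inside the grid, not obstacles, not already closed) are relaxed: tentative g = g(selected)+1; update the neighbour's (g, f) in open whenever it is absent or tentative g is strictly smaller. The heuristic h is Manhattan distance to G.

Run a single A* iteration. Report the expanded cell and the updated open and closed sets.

expanded=(2,3); open=[(1,3) g=3 f=4, (2,4) g=3 f=4, (3,2) g=2 f=6, (4,2) g=1 f=6, (5,3) g=1 f=6]; closed=[(2,3), (3,3), (4,3)]

step 1: expand (2,3) (f=4, h=2) → closed; open now [(1,3) g=3 f=4, (2,4) g=3 f=4, (3,2) g=2 f=6, (4,2) g=1 f=6, (5,3) g=1 f=6]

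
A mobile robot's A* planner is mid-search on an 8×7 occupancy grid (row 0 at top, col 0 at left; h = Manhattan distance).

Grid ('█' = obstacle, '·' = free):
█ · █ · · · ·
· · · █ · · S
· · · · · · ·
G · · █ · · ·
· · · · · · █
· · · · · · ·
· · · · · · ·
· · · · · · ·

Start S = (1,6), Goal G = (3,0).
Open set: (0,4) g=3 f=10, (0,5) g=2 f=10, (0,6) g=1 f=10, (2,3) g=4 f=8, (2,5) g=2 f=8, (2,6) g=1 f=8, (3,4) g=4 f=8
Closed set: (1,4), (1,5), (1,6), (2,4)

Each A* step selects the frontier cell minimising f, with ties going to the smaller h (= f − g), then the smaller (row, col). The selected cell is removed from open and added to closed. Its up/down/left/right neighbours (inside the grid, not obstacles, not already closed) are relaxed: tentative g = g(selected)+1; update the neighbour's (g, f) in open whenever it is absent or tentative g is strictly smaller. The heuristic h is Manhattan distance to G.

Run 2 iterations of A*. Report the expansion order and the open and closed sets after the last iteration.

step 1: expand (2,3) (f=8, h=4) → closed; open now [(0,4) g=3 f=10, (0,5) g=2 f=10, (0,6) g=1 f=10, (2,2) g=5 f=8, (2,5) g=2 f=8, (2,6) g=1 f=8, (3,4) g=4 f=8]
step 2: expand (2,2) (f=8, h=3) → closed; open now [(0,4) g=3 f=10, (0,5) g=2 f=10, (0,6) g=1 f=10, (1,2) g=6 f=10, (2,1) g=6 f=8, (2,5) g=2 f=8, (2,6) g=1 f=8, (3,2) g=6 f=8, (3,4) g=4 f=8]

order=[(2,3) → (2,2)]; open=[(0,4) g=3 f=10, (0,5) g=2 f=10, (0,6) g=1 f=10, (1,2) g=6 f=10, (2,1) g=6 f=8, (2,5) g=2 f=8, (2,6) g=1 f=8, (3,2) g=6 f=8, (3,4) g=4 f=8]; closed=[(1,4), (1,5), (1,6), (2,2), (2,3), (2,4)]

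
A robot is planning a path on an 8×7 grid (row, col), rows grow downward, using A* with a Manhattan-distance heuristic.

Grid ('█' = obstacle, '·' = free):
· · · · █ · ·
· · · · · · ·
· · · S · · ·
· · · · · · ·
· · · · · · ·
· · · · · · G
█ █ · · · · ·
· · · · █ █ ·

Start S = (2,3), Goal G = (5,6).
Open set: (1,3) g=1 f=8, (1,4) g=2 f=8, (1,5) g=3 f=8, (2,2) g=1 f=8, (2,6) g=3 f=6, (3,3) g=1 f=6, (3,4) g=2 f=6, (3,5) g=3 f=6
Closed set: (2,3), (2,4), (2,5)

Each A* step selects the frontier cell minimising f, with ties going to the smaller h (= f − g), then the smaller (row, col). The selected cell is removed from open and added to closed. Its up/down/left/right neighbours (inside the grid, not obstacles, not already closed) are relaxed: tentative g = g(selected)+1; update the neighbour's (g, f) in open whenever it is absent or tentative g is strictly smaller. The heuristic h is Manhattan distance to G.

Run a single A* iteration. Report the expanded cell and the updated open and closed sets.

expanded=(2,6); open=[(1,3) g=1 f=8, (1,4) g=2 f=8, (1,5) g=3 f=8, (1,6) g=4 f=8, (2,2) g=1 f=8, (3,3) g=1 f=6, (3,4) g=2 f=6, (3,5) g=3 f=6, (3,6) g=4 f=6]; closed=[(2,3), (2,4), (2,5), (2,6)]

step 1: expand (2,6) (f=6, h=3) → closed; open now [(1,3) g=1 f=8, (1,4) g=2 f=8, (1,5) g=3 f=8, (1,6) g=4 f=8, (2,2) g=1 f=8, (3,3) g=1 f=6, (3,4) g=2 f=6, (3,5) g=3 f=6, (3,6) g=4 f=6]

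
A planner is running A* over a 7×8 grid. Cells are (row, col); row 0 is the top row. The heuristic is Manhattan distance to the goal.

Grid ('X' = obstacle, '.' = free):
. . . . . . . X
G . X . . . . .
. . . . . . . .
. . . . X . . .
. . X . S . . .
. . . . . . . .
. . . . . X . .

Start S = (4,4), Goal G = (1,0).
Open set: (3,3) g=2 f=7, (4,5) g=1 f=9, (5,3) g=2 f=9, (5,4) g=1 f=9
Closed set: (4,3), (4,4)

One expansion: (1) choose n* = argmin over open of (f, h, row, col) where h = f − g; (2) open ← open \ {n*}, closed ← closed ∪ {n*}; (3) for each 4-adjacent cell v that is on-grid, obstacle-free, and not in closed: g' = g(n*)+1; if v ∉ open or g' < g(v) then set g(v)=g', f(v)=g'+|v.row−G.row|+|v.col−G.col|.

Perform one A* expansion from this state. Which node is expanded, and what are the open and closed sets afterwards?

expanded=(3,3); open=[(2,3) g=3 f=7, (3,2) g=3 f=7, (4,5) g=1 f=9, (5,3) g=2 f=9, (5,4) g=1 f=9]; closed=[(3,3), (4,3), (4,4)]

step 1: expand (3,3) (f=7, h=5) → closed; open now [(2,3) g=3 f=7, (3,2) g=3 f=7, (4,5) g=1 f=9, (5,3) g=2 f=9, (5,4) g=1 f=9]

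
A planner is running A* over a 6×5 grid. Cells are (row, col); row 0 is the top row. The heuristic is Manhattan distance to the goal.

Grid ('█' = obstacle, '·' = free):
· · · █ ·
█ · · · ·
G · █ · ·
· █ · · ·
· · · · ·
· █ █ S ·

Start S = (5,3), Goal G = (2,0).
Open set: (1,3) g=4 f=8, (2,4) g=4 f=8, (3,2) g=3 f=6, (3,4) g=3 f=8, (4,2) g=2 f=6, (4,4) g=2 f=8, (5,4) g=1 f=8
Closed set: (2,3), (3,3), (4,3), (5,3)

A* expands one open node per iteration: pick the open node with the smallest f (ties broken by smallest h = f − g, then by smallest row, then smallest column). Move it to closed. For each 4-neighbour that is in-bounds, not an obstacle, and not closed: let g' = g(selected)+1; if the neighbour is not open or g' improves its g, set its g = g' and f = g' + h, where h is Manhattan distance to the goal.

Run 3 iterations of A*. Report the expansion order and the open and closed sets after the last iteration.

order=[(3,2) → (4,2) → (4,1)]; open=[(1,3) g=4 f=8, (2,4) g=4 f=8, (3,4) g=3 f=8, (4,0) g=4 f=6, (4,4) g=2 f=8, (5,4) g=1 f=8]; closed=[(2,3), (3,2), (3,3), (4,1), (4,2), (4,3), (5,3)]

step 1: expand (3,2) (f=6, h=3) → closed; open now [(1,3) g=4 f=8, (2,4) g=4 f=8, (3,4) g=3 f=8, (4,2) g=2 f=6, (4,4) g=2 f=8, (5,4) g=1 f=8]
step 2: expand (4,2) (f=6, h=4) → closed; open now [(1,3) g=4 f=8, (2,4) g=4 f=8, (3,4) g=3 f=8, (4,1) g=3 f=6, (4,4) g=2 f=8, (5,4) g=1 f=8]
step 3: expand (4,1) (f=6, h=3) → closed; open now [(1,3) g=4 f=8, (2,4) g=4 f=8, (3,4) g=3 f=8, (4,0) g=4 f=6, (4,4) g=2 f=8, (5,4) g=1 f=8]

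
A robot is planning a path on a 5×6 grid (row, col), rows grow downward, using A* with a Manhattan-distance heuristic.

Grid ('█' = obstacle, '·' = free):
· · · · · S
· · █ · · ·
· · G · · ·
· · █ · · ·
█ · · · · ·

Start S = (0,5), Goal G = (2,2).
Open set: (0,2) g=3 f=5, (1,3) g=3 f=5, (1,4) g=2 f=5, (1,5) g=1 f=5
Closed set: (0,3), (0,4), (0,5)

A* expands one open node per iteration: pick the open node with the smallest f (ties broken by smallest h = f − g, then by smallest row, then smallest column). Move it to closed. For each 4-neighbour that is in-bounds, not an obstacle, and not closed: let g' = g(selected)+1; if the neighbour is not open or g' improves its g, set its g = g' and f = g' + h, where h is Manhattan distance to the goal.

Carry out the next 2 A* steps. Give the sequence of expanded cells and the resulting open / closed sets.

step 1: expand (0,2) (f=5, h=2) → closed; open now [(0,1) g=4 f=7, (1,3) g=3 f=5, (1,4) g=2 f=5, (1,5) g=1 f=5]
step 2: expand (1,3) (f=5, h=2) → closed; open now [(0,1) g=4 f=7, (1,4) g=2 f=5, (1,5) g=1 f=5, (2,3) g=4 f=5]

order=[(0,2) → (1,3)]; open=[(0,1) g=4 f=7, (1,4) g=2 f=5, (1,5) g=1 f=5, (2,3) g=4 f=5]; closed=[(0,2), (0,3), (0,4), (0,5), (1,3)]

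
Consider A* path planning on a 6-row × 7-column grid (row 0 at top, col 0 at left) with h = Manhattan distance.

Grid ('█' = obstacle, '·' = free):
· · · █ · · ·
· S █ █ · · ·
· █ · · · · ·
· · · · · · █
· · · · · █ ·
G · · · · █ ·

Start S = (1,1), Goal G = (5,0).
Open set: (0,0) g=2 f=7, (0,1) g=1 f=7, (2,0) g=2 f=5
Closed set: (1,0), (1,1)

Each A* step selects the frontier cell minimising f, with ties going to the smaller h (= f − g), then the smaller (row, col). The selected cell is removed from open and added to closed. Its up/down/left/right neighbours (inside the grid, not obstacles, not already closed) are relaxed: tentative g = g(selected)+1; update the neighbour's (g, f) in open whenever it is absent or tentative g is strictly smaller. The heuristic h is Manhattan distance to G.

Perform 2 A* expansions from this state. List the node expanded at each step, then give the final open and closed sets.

step 1: expand (2,0) (f=5, h=3) → closed; open now [(0,0) g=2 f=7, (0,1) g=1 f=7, (3,0) g=3 f=5]
step 2: expand (3,0) (f=5, h=2) → closed; open now [(0,0) g=2 f=7, (0,1) g=1 f=7, (3,1) g=4 f=7, (4,0) g=4 f=5]

order=[(2,0) → (3,0)]; open=[(0,0) g=2 f=7, (0,1) g=1 f=7, (3,1) g=4 f=7, (4,0) g=4 f=5]; closed=[(1,0), (1,1), (2,0), (3,0)]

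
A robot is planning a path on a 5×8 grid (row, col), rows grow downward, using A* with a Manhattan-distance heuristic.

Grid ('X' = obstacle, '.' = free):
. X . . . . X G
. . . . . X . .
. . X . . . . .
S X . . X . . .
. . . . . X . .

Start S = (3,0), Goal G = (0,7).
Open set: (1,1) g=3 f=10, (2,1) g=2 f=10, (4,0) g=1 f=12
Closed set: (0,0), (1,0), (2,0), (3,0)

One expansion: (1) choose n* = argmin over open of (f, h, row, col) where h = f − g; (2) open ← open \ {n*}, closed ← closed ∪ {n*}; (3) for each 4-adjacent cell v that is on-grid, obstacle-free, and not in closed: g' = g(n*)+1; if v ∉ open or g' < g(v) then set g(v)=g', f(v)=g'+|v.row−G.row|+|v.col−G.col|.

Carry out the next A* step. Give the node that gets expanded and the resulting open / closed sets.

expanded=(1,1); open=[(1,2) g=4 f=10, (2,1) g=2 f=10, (4,0) g=1 f=12]; closed=[(0,0), (1,0), (1,1), (2,0), (3,0)]

step 1: expand (1,1) (f=10, h=7) → closed; open now [(1,2) g=4 f=10, (2,1) g=2 f=10, (4,0) g=1 f=12]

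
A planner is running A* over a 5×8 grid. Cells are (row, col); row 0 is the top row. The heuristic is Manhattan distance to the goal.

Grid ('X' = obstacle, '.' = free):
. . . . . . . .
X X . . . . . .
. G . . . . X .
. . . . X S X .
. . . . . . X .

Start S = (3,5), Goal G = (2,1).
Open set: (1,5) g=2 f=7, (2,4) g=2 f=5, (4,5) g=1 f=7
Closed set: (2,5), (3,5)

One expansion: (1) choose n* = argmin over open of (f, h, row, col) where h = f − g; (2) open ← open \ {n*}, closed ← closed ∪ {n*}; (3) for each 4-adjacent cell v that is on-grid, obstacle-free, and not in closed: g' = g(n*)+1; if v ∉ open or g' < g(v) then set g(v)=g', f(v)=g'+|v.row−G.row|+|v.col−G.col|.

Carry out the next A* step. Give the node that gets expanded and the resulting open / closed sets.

step 1: expand (2,4) (f=5, h=3) → closed; open now [(1,4) g=3 f=7, (1,5) g=2 f=7, (2,3) g=3 f=5, (4,5) g=1 f=7]

expanded=(2,4); open=[(1,4) g=3 f=7, (1,5) g=2 f=7, (2,3) g=3 f=5, (4,5) g=1 f=7]; closed=[(2,4), (2,5), (3,5)]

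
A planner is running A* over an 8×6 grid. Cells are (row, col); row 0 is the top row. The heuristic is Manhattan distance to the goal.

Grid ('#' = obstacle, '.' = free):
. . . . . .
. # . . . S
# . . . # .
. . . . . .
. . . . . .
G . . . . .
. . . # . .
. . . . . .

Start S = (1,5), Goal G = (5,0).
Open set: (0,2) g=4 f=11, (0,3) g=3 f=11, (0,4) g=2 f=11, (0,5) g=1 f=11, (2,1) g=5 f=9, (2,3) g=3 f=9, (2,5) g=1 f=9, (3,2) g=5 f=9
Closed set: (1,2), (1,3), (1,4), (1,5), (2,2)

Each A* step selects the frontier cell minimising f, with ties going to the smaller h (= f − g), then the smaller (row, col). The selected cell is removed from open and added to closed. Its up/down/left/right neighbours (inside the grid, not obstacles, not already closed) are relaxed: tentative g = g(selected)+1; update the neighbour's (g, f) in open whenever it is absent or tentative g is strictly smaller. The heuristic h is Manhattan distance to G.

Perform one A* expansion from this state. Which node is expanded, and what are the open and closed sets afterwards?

expanded=(2,1); open=[(0,2) g=4 f=11, (0,3) g=3 f=11, (0,4) g=2 f=11, (0,5) g=1 f=11, (2,3) g=3 f=9, (2,5) g=1 f=9, (3,1) g=6 f=9, (3,2) g=5 f=9]; closed=[(1,2), (1,3), (1,4), (1,5), (2,1), (2,2)]

step 1: expand (2,1) (f=9, h=4) → closed; open now [(0,2) g=4 f=11, (0,3) g=3 f=11, (0,4) g=2 f=11, (0,5) g=1 f=11, (2,3) g=3 f=9, (2,5) g=1 f=9, (3,1) g=6 f=9, (3,2) g=5 f=9]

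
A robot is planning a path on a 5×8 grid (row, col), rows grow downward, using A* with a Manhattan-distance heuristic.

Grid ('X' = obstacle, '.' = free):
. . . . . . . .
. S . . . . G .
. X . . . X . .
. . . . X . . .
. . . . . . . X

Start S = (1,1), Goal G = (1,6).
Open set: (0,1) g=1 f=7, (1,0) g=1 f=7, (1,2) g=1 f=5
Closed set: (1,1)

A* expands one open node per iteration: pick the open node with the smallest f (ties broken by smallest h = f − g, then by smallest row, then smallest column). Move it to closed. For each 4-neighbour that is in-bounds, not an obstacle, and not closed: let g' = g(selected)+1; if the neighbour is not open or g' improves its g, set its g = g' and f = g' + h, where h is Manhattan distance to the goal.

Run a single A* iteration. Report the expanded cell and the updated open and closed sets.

step 1: expand (1,2) (f=5, h=4) → closed; open now [(0,1) g=1 f=7, (0,2) g=2 f=7, (1,0) g=1 f=7, (1,3) g=2 f=5, (2,2) g=2 f=7]

expanded=(1,2); open=[(0,1) g=1 f=7, (0,2) g=2 f=7, (1,0) g=1 f=7, (1,3) g=2 f=5, (2,2) g=2 f=7]; closed=[(1,1), (1,2)]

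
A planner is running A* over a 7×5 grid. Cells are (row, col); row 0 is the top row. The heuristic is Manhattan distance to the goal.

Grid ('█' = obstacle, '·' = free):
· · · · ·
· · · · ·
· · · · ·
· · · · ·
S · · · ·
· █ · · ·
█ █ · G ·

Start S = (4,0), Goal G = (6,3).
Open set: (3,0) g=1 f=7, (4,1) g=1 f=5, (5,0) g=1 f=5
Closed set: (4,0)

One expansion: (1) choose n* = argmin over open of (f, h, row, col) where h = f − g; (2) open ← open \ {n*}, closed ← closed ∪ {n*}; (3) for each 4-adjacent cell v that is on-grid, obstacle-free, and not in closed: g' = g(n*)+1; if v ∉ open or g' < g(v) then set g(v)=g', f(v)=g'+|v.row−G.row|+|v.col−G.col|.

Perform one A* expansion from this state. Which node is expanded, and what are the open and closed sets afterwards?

step 1: expand (4,1) (f=5, h=4) → closed; open now [(3,0) g=1 f=7, (3,1) g=2 f=7, (4,2) g=2 f=5, (5,0) g=1 f=5]

expanded=(4,1); open=[(3,0) g=1 f=7, (3,1) g=2 f=7, (4,2) g=2 f=5, (5,0) g=1 f=5]; closed=[(4,0), (4,1)]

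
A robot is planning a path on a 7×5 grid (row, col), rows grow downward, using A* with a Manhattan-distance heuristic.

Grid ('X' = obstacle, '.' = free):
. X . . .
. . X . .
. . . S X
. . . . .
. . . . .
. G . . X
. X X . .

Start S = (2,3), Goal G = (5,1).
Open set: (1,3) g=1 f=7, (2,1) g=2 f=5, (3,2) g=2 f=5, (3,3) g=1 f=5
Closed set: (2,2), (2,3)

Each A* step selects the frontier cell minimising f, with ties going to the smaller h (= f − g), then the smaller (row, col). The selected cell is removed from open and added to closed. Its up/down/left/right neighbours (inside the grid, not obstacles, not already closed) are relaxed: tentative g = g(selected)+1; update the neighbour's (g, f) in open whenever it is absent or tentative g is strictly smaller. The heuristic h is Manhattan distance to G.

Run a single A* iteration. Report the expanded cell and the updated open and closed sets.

step 1: expand (2,1) (f=5, h=3) → closed; open now [(1,1) g=3 f=7, (1,3) g=1 f=7, (2,0) g=3 f=7, (3,1) g=3 f=5, (3,2) g=2 f=5, (3,3) g=1 f=5]

expanded=(2,1); open=[(1,1) g=3 f=7, (1,3) g=1 f=7, (2,0) g=3 f=7, (3,1) g=3 f=5, (3,2) g=2 f=5, (3,3) g=1 f=5]; closed=[(2,1), (2,2), (2,3)]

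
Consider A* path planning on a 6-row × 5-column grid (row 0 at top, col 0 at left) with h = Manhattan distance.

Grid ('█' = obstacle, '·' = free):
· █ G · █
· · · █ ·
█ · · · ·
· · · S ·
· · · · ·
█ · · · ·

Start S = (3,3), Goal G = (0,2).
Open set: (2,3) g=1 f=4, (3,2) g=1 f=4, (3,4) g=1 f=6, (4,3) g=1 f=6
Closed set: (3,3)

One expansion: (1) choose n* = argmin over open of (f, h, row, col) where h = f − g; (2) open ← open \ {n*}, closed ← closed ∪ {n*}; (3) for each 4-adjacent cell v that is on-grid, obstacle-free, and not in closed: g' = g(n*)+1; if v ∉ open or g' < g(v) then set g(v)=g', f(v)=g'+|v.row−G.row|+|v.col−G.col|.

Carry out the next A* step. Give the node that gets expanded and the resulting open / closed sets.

step 1: expand (2,3) (f=4, h=3) → closed; open now [(2,2) g=2 f=4, (2,4) g=2 f=6, (3,2) g=1 f=4, (3,4) g=1 f=6, (4,3) g=1 f=6]

expanded=(2,3); open=[(2,2) g=2 f=4, (2,4) g=2 f=6, (3,2) g=1 f=4, (3,4) g=1 f=6, (4,3) g=1 f=6]; closed=[(2,3), (3,3)]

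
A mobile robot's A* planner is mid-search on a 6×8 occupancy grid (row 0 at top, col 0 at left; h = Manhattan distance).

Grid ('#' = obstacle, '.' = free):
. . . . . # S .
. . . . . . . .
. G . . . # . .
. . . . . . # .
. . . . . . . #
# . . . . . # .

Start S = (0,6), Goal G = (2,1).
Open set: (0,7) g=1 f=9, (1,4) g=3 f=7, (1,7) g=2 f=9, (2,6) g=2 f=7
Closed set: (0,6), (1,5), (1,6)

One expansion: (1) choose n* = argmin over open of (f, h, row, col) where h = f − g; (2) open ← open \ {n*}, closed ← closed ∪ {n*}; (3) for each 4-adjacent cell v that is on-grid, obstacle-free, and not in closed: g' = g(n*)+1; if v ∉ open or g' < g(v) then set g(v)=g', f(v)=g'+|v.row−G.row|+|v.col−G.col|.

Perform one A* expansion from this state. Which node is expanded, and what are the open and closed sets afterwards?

expanded=(1,4); open=[(0,4) g=4 f=9, (0,7) g=1 f=9, (1,3) g=4 f=7, (1,7) g=2 f=9, (2,4) g=4 f=7, (2,6) g=2 f=7]; closed=[(0,6), (1,4), (1,5), (1,6)]

step 1: expand (1,4) (f=7, h=4) → closed; open now [(0,4) g=4 f=9, (0,7) g=1 f=9, (1,3) g=4 f=7, (1,7) g=2 f=9, (2,4) g=4 f=7, (2,6) g=2 f=7]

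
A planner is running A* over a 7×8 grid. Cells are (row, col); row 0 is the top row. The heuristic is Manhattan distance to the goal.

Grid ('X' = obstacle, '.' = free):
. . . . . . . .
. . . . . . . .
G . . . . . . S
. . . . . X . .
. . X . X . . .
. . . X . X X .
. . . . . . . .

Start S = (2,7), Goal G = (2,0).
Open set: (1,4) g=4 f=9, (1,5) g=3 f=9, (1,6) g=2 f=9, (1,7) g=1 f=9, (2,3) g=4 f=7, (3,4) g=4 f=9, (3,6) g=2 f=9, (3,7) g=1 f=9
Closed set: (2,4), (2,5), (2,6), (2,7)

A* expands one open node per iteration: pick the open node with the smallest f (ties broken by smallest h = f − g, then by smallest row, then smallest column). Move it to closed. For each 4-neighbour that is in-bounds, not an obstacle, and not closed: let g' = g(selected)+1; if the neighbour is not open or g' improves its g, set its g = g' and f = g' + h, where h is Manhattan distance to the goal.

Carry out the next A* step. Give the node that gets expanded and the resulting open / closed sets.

expanded=(2,3); open=[(1,3) g=5 f=9, (1,4) g=4 f=9, (1,5) g=3 f=9, (1,6) g=2 f=9, (1,7) g=1 f=9, (2,2) g=5 f=7, (3,3) g=5 f=9, (3,4) g=4 f=9, (3,6) g=2 f=9, (3,7) g=1 f=9]; closed=[(2,3), (2,4), (2,5), (2,6), (2,7)]

step 1: expand (2,3) (f=7, h=3) → closed; open now [(1,3) g=5 f=9, (1,4) g=4 f=9, (1,5) g=3 f=9, (1,6) g=2 f=9, (1,7) g=1 f=9, (2,2) g=5 f=7, (3,3) g=5 f=9, (3,4) g=4 f=9, (3,6) g=2 f=9, (3,7) g=1 f=9]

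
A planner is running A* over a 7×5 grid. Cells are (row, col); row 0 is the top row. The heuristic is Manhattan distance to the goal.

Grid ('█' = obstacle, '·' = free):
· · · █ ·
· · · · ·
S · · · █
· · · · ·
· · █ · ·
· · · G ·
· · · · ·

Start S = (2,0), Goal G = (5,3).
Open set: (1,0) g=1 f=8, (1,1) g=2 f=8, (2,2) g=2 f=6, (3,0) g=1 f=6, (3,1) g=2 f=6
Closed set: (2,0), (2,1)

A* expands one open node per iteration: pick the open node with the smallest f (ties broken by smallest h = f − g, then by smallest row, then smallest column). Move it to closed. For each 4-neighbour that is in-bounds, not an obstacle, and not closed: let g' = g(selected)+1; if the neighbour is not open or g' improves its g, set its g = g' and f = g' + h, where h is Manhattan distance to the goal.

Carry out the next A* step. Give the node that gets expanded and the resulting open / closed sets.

expanded=(2,2); open=[(1,0) g=1 f=8, (1,1) g=2 f=8, (1,2) g=3 f=8, (2,3) g=3 f=6, (3,0) g=1 f=6, (3,1) g=2 f=6, (3,2) g=3 f=6]; closed=[(2,0), (2,1), (2,2)]

step 1: expand (2,2) (f=6, h=4) → closed; open now [(1,0) g=1 f=8, (1,1) g=2 f=8, (1,2) g=3 f=8, (2,3) g=3 f=6, (3,0) g=1 f=6, (3,1) g=2 f=6, (3,2) g=3 f=6]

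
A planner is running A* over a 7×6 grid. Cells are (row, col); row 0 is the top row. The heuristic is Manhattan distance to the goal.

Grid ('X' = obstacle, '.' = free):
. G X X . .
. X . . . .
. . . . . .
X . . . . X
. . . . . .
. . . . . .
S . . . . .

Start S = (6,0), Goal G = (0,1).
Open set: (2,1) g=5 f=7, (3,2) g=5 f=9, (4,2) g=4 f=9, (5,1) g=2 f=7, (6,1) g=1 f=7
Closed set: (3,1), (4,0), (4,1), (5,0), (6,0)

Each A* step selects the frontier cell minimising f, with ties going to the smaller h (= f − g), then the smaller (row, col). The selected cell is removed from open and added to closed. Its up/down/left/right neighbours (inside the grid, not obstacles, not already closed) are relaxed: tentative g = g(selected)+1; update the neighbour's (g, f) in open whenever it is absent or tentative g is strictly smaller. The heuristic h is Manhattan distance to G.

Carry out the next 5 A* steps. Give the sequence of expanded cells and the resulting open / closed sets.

order=[(2,1) → (5,1) → (6,1) → (2,0) → (1,0)]; open=[(0,0) g=8 f=9, (2,2) g=6 f=9, (3,2) g=5 f=9, (4,2) g=4 f=9, (5,2) g=3 f=9, (6,2) g=2 f=9]; closed=[(1,0), (2,0), (2,1), (3,1), (4,0), (4,1), (5,0), (5,1), (6,0), (6,1)]

step 1: expand (2,1) (f=7, h=2) → closed; open now [(2,0) g=6 f=9, (2,2) g=6 f=9, (3,2) g=5 f=9, (4,2) g=4 f=9, (5,1) g=2 f=7, (6,1) g=1 f=7]
step 2: expand (5,1) (f=7, h=5) → closed; open now [(2,0) g=6 f=9, (2,2) g=6 f=9, (3,2) g=5 f=9, (4,2) g=4 f=9, (5,2) g=3 f=9, (6,1) g=1 f=7]
step 3: expand (6,1) (f=7, h=6) → closed; open now [(2,0) g=6 f=9, (2,2) g=6 f=9, (3,2) g=5 f=9, (4,2) g=4 f=9, (5,2) g=3 f=9, (6,2) g=2 f=9]
step 4: expand (2,0) (f=9, h=3) → closed; open now [(1,0) g=7 f=9, (2,2) g=6 f=9, (3,2) g=5 f=9, (4,2) g=4 f=9, (5,2) g=3 f=9, (6,2) g=2 f=9]
step 5: expand (1,0) (f=9, h=2) → closed; open now [(0,0) g=8 f=9, (2,2) g=6 f=9, (3,2) g=5 f=9, (4,2) g=4 f=9, (5,2) g=3 f=9, (6,2) g=2 f=9]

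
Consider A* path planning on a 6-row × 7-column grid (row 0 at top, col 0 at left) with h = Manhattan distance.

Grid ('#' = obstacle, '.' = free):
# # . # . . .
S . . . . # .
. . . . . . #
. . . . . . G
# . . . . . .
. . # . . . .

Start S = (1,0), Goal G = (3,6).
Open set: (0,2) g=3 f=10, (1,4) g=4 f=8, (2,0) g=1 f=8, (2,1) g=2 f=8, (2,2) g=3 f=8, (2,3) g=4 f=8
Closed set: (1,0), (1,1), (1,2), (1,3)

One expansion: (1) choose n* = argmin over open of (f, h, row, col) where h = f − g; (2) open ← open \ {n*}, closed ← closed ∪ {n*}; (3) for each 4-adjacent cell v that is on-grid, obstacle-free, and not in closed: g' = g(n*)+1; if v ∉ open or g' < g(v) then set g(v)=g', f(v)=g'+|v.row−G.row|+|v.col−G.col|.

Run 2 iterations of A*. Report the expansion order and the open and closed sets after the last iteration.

step 1: expand (1,4) (f=8, h=4) → closed; open now [(0,2) g=3 f=10, (0,4) g=5 f=10, (2,0) g=1 f=8, (2,1) g=2 f=8, (2,2) g=3 f=8, (2,3) g=4 f=8, (2,4) g=5 f=8]
step 2: expand (2,4) (f=8, h=3) → closed; open now [(0,2) g=3 f=10, (0,4) g=5 f=10, (2,0) g=1 f=8, (2,1) g=2 f=8, (2,2) g=3 f=8, (2,3) g=4 f=8, (2,5) g=6 f=8, (3,4) g=6 f=8]

order=[(1,4) → (2,4)]; open=[(0,2) g=3 f=10, (0,4) g=5 f=10, (2,0) g=1 f=8, (2,1) g=2 f=8, (2,2) g=3 f=8, (2,3) g=4 f=8, (2,5) g=6 f=8, (3,4) g=6 f=8]; closed=[(1,0), (1,1), (1,2), (1,3), (1,4), (2,4)]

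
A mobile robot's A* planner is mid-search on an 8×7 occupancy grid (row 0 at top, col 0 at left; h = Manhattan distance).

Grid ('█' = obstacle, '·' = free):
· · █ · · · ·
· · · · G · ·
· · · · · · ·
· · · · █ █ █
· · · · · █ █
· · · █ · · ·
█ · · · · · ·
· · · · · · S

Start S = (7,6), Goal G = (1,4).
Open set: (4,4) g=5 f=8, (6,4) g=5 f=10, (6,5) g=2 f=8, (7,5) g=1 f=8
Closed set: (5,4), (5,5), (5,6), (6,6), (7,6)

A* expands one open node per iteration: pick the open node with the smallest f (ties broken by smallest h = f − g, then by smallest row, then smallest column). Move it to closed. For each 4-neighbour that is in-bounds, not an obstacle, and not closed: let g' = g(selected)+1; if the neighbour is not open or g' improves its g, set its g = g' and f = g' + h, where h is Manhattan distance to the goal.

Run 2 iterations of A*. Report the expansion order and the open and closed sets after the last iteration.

step 1: expand (4,4) (f=8, h=3) → closed; open now [(4,3) g=6 f=10, (6,4) g=5 f=10, (6,5) g=2 f=8, (7,5) g=1 f=8]
step 2: expand (6,5) (f=8, h=6) → closed; open now [(4,3) g=6 f=10, (6,4) g=3 f=8, (7,5) g=1 f=8]

order=[(4,4) → (6,5)]; open=[(4,3) g=6 f=10, (6,4) g=3 f=8, (7,5) g=1 f=8]; closed=[(4,4), (5,4), (5,5), (5,6), (6,5), (6,6), (7,6)]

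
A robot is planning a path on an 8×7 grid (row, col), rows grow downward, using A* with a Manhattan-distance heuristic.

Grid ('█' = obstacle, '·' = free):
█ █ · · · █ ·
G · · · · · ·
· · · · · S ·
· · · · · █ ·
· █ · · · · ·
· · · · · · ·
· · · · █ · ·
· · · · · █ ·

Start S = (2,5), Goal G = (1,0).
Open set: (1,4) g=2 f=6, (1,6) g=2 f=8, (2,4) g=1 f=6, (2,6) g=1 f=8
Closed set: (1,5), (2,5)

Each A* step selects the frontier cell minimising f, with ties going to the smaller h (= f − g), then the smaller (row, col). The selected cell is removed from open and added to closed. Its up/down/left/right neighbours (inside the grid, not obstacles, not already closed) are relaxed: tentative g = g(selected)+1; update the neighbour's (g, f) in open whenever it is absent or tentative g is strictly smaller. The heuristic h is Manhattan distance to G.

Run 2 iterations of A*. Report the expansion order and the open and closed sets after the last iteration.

order=[(1,4) → (1,3)]; open=[(0,3) g=4 f=8, (0,4) g=3 f=8, (1,2) g=4 f=6, (1,6) g=2 f=8, (2,3) g=4 f=8, (2,4) g=1 f=6, (2,6) g=1 f=8]; closed=[(1,3), (1,4), (1,5), (2,5)]

step 1: expand (1,4) (f=6, h=4) → closed; open now [(0,4) g=3 f=8, (1,3) g=3 f=6, (1,6) g=2 f=8, (2,4) g=1 f=6, (2,6) g=1 f=8]
step 2: expand (1,3) (f=6, h=3) → closed; open now [(0,3) g=4 f=8, (0,4) g=3 f=8, (1,2) g=4 f=6, (1,6) g=2 f=8, (2,3) g=4 f=8, (2,4) g=1 f=6, (2,6) g=1 f=8]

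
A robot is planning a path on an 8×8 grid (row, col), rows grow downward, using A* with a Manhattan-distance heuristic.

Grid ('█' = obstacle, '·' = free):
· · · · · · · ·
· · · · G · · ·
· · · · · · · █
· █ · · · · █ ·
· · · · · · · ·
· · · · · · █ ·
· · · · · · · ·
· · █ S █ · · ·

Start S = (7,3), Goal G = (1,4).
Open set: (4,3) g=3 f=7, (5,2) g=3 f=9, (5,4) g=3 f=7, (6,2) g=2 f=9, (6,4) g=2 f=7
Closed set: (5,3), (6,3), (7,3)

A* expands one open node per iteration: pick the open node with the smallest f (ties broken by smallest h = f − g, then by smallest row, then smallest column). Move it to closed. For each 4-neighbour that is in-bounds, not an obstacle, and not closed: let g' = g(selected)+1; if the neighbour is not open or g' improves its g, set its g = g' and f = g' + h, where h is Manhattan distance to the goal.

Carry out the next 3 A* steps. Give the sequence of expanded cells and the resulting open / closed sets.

order=[(4,3) → (3,3) → (2,3)]; open=[(1,3) g=6 f=7, (2,2) g=6 f=9, (2,4) g=6 f=7, (3,2) g=5 f=9, (3,4) g=5 f=7, (4,2) g=4 f=9, (4,4) g=4 f=7, (5,2) g=3 f=9, (5,4) g=3 f=7, (6,2) g=2 f=9, (6,4) g=2 f=7]; closed=[(2,3), (3,3), (4,3), (5,3), (6,3), (7,3)]

step 1: expand (4,3) (f=7, h=4) → closed; open now [(3,3) g=4 f=7, (4,2) g=4 f=9, (4,4) g=4 f=7, (5,2) g=3 f=9, (5,4) g=3 f=7, (6,2) g=2 f=9, (6,4) g=2 f=7]
step 2: expand (3,3) (f=7, h=3) → closed; open now [(2,3) g=5 f=7, (3,2) g=5 f=9, (3,4) g=5 f=7, (4,2) g=4 f=9, (4,4) g=4 f=7, (5,2) g=3 f=9, (5,4) g=3 f=7, (6,2) g=2 f=9, (6,4) g=2 f=7]
step 3: expand (2,3) (f=7, h=2) → closed; open now [(1,3) g=6 f=7, (2,2) g=6 f=9, (2,4) g=6 f=7, (3,2) g=5 f=9, (3,4) g=5 f=7, (4,2) g=4 f=9, (4,4) g=4 f=7, (5,2) g=3 f=9, (5,4) g=3 f=7, (6,2) g=2 f=9, (6,4) g=2 f=7]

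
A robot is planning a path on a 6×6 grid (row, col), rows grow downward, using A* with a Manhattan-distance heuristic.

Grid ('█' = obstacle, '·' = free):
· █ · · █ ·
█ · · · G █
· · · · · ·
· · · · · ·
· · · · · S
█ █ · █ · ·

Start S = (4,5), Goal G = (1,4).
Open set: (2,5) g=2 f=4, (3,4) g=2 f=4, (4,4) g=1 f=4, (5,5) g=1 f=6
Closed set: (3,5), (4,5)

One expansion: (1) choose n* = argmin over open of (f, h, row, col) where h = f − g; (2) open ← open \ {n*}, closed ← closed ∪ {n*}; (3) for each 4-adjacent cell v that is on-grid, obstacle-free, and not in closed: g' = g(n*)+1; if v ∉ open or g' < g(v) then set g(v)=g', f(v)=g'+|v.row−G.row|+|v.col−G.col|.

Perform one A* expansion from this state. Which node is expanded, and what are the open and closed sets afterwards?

expanded=(2,5); open=[(2,4) g=3 f=4, (3,4) g=2 f=4, (4,4) g=1 f=4, (5,5) g=1 f=6]; closed=[(2,5), (3,5), (4,5)]

step 1: expand (2,5) (f=4, h=2) → closed; open now [(2,4) g=3 f=4, (3,4) g=2 f=4, (4,4) g=1 f=4, (5,5) g=1 f=6]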